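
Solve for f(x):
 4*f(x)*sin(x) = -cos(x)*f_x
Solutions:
 f(x) = C1*cos(x)^4


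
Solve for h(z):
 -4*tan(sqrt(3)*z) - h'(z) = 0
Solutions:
 h(z) = C1 + 4*sqrt(3)*log(cos(sqrt(3)*z))/3


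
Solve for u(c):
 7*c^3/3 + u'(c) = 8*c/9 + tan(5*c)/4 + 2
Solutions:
 u(c) = C1 - 7*c^4/12 + 4*c^2/9 + 2*c - log(cos(5*c))/20


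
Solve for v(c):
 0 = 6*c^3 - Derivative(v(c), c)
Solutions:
 v(c) = C1 + 3*c^4/2


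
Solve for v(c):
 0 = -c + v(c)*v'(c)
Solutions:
 v(c) = -sqrt(C1 + c^2)
 v(c) = sqrt(C1 + c^2)


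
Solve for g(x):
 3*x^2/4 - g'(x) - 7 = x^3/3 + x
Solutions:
 g(x) = C1 - x^4/12 + x^3/4 - x^2/2 - 7*x


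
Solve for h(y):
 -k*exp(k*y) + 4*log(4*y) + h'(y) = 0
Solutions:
 h(y) = C1 - 4*y*log(y) + 4*y*(1 - 2*log(2)) + exp(k*y)


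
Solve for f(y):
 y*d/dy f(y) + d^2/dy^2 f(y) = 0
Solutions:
 f(y) = C1 + C2*erf(sqrt(2)*y/2)


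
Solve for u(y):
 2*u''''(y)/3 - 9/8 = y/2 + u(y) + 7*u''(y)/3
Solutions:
 u(y) = C1*exp(-y*sqrt(7 + sqrt(73))/2) + C2*exp(y*sqrt(7 + sqrt(73))/2) + C3*sin(y*sqrt(-7 + sqrt(73))/2) + C4*cos(y*sqrt(-7 + sqrt(73))/2) - y/2 - 9/8


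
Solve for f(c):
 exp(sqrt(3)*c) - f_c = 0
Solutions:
 f(c) = C1 + sqrt(3)*exp(sqrt(3)*c)/3


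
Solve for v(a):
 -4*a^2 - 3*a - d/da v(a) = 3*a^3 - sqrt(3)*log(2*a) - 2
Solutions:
 v(a) = C1 - 3*a^4/4 - 4*a^3/3 - 3*a^2/2 + sqrt(3)*a*log(a) - sqrt(3)*a + sqrt(3)*a*log(2) + 2*a


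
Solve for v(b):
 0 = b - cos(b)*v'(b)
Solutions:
 v(b) = C1 + Integral(b/cos(b), b)


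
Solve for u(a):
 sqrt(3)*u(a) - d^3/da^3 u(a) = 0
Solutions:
 u(a) = C3*exp(3^(1/6)*a) + (C1*sin(3^(2/3)*a/2) + C2*cos(3^(2/3)*a/2))*exp(-3^(1/6)*a/2)


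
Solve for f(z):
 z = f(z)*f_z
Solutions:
 f(z) = -sqrt(C1 + z^2)
 f(z) = sqrt(C1 + z^2)


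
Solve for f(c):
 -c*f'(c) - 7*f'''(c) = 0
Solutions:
 f(c) = C1 + Integral(C2*airyai(-7^(2/3)*c/7) + C3*airybi(-7^(2/3)*c/7), c)


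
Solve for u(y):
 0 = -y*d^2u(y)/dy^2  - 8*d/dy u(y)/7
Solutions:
 u(y) = C1 + C2/y^(1/7)


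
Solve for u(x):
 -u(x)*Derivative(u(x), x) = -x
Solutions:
 u(x) = -sqrt(C1 + x^2)
 u(x) = sqrt(C1 + x^2)


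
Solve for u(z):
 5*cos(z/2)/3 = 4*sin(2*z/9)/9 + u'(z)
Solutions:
 u(z) = C1 + 10*sin(z/2)/3 + 2*cos(2*z/9)


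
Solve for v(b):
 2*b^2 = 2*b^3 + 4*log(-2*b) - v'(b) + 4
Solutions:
 v(b) = C1 + b^4/2 - 2*b^3/3 + 4*b*log(-b) + 4*b*log(2)


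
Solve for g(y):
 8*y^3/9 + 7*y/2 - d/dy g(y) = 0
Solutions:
 g(y) = C1 + 2*y^4/9 + 7*y^2/4


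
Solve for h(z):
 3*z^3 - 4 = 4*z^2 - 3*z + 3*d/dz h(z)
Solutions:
 h(z) = C1 + z^4/4 - 4*z^3/9 + z^2/2 - 4*z/3


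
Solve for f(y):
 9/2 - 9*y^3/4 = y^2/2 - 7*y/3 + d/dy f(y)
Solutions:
 f(y) = C1 - 9*y^4/16 - y^3/6 + 7*y^2/6 + 9*y/2


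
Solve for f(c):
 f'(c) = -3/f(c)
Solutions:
 f(c) = -sqrt(C1 - 6*c)
 f(c) = sqrt(C1 - 6*c)


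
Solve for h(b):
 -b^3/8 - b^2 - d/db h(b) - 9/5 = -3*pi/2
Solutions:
 h(b) = C1 - b^4/32 - b^3/3 - 9*b/5 + 3*pi*b/2


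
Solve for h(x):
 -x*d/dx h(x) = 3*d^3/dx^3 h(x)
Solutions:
 h(x) = C1 + Integral(C2*airyai(-3^(2/3)*x/3) + C3*airybi(-3^(2/3)*x/3), x)


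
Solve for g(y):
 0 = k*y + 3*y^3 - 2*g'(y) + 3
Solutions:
 g(y) = C1 + k*y^2/4 + 3*y^4/8 + 3*y/2


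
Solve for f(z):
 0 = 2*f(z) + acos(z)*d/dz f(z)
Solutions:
 f(z) = C1*exp(-2*Integral(1/acos(z), z))


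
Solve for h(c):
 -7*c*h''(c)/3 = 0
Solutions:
 h(c) = C1 + C2*c


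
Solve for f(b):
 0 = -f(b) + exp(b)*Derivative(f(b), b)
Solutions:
 f(b) = C1*exp(-exp(-b))


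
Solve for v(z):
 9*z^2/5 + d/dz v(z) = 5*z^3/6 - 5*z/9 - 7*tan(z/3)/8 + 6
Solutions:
 v(z) = C1 + 5*z^4/24 - 3*z^3/5 - 5*z^2/18 + 6*z + 21*log(cos(z/3))/8


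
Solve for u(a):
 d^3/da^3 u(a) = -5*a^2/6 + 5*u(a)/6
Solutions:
 u(a) = C3*exp(5^(1/3)*6^(2/3)*a/6) + a^2 + (C1*sin(2^(2/3)*3^(1/6)*5^(1/3)*a/4) + C2*cos(2^(2/3)*3^(1/6)*5^(1/3)*a/4))*exp(-5^(1/3)*6^(2/3)*a/12)


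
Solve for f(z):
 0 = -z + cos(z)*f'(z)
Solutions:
 f(z) = C1 + Integral(z/cos(z), z)


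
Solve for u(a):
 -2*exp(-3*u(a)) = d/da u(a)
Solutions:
 u(a) = log(C1 - 6*a)/3
 u(a) = log((-3^(1/3) - 3^(5/6)*I)*(C1 - 2*a)^(1/3)/2)
 u(a) = log((-3^(1/3) + 3^(5/6)*I)*(C1 - 2*a)^(1/3)/2)


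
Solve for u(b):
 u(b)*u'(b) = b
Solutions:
 u(b) = -sqrt(C1 + b^2)
 u(b) = sqrt(C1 + b^2)


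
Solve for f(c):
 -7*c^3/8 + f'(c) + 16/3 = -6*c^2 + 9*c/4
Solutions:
 f(c) = C1 + 7*c^4/32 - 2*c^3 + 9*c^2/8 - 16*c/3


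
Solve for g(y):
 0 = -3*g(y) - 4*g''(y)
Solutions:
 g(y) = C1*sin(sqrt(3)*y/2) + C2*cos(sqrt(3)*y/2)


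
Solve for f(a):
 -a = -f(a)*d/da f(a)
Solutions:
 f(a) = -sqrt(C1 + a^2)
 f(a) = sqrt(C1 + a^2)


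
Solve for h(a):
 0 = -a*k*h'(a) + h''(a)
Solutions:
 h(a) = Piecewise((-sqrt(2)*sqrt(pi)*C1*erf(sqrt(2)*a*sqrt(-k)/2)/(2*sqrt(-k)) - C2, (k > 0) | (k < 0)), (-C1*a - C2, True))


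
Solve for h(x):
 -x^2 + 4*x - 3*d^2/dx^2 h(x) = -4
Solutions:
 h(x) = C1 + C2*x - x^4/36 + 2*x^3/9 + 2*x^2/3


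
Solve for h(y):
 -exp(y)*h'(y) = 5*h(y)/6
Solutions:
 h(y) = C1*exp(5*exp(-y)/6)


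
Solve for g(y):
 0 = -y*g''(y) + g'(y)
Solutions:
 g(y) = C1 + C2*y^2


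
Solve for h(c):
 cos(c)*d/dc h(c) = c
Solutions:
 h(c) = C1 + Integral(c/cos(c), c)


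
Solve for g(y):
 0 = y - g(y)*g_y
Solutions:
 g(y) = -sqrt(C1 + y^2)
 g(y) = sqrt(C1 + y^2)


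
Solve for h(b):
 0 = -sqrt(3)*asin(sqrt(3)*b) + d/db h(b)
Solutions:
 h(b) = C1 + sqrt(3)*(b*asin(sqrt(3)*b) + sqrt(3)*sqrt(1 - 3*b^2)/3)


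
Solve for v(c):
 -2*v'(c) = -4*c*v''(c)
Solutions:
 v(c) = C1 + C2*c^(3/2)


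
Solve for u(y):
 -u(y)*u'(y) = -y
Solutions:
 u(y) = -sqrt(C1 + y^2)
 u(y) = sqrt(C1 + y^2)


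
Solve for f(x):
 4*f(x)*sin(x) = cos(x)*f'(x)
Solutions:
 f(x) = C1/cos(x)^4


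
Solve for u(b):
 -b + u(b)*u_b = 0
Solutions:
 u(b) = -sqrt(C1 + b^2)
 u(b) = sqrt(C1 + b^2)


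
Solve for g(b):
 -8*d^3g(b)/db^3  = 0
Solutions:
 g(b) = C1 + C2*b + C3*b^2


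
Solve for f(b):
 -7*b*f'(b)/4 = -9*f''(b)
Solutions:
 f(b) = C1 + C2*erfi(sqrt(14)*b/12)


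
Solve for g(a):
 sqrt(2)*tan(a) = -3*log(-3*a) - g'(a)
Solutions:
 g(a) = C1 - 3*a*log(-a) - 3*a*log(3) + 3*a + sqrt(2)*log(cos(a))


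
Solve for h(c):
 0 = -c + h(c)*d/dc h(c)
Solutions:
 h(c) = -sqrt(C1 + c^2)
 h(c) = sqrt(C1 + c^2)


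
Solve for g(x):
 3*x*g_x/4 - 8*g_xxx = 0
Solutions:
 g(x) = C1 + Integral(C2*airyai(6^(1/3)*x/4) + C3*airybi(6^(1/3)*x/4), x)


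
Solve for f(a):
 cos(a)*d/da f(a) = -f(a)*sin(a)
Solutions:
 f(a) = C1*cos(a)


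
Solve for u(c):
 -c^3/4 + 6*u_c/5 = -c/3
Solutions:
 u(c) = C1 + 5*c^4/96 - 5*c^2/36


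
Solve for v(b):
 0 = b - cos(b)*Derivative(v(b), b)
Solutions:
 v(b) = C1 + Integral(b/cos(b), b)


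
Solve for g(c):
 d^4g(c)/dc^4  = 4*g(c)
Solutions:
 g(c) = C1*exp(-sqrt(2)*c) + C2*exp(sqrt(2)*c) + C3*sin(sqrt(2)*c) + C4*cos(sqrt(2)*c)


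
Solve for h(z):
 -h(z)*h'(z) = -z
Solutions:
 h(z) = -sqrt(C1 + z^2)
 h(z) = sqrt(C1 + z^2)


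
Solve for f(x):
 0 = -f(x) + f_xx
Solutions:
 f(x) = C1*exp(-x) + C2*exp(x)


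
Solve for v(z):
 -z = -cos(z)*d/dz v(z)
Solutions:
 v(z) = C1 + Integral(z/cos(z), z)


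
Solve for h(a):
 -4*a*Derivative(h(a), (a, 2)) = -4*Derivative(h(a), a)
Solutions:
 h(a) = C1 + C2*a^2


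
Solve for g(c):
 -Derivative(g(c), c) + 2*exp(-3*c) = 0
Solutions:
 g(c) = C1 - 2*exp(-3*c)/3


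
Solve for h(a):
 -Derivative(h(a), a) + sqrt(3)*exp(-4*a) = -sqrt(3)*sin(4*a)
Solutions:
 h(a) = C1 - sqrt(3)*cos(4*a)/4 - sqrt(3)*exp(-4*a)/4


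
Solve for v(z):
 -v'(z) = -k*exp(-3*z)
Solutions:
 v(z) = C1 - k*exp(-3*z)/3


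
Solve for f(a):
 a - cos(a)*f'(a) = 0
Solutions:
 f(a) = C1 + Integral(a/cos(a), a)


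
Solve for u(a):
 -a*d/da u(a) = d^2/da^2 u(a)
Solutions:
 u(a) = C1 + C2*erf(sqrt(2)*a/2)


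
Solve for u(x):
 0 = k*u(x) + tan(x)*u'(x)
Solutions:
 u(x) = C1*exp(-k*log(sin(x)))


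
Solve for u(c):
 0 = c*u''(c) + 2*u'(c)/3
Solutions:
 u(c) = C1 + C2*c^(1/3)


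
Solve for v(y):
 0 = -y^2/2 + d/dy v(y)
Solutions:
 v(y) = C1 + y^3/6


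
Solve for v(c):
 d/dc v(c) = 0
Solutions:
 v(c) = C1


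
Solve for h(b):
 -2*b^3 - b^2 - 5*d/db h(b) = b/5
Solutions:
 h(b) = C1 - b^4/10 - b^3/15 - b^2/50


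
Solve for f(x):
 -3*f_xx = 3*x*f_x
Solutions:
 f(x) = C1 + C2*erf(sqrt(2)*x/2)


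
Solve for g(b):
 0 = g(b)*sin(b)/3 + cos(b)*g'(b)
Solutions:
 g(b) = C1*cos(b)^(1/3)


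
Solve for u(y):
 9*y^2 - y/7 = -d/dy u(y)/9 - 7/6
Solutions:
 u(y) = C1 - 27*y^3 + 9*y^2/14 - 21*y/2


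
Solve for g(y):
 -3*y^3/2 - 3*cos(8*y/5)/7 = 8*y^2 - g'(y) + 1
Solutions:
 g(y) = C1 + 3*y^4/8 + 8*y^3/3 + y + 15*sin(8*y/5)/56


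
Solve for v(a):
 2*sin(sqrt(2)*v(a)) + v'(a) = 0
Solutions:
 v(a) = sqrt(2)*(pi - acos((-exp(2*sqrt(2)*C1) - exp(4*sqrt(2)*a))/(exp(2*sqrt(2)*C1) - exp(4*sqrt(2)*a)))/2)
 v(a) = sqrt(2)*acos((-exp(2*sqrt(2)*C1) - exp(4*sqrt(2)*a))/(exp(2*sqrt(2)*C1) - exp(4*sqrt(2)*a)))/2


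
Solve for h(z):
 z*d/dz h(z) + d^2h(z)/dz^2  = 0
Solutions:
 h(z) = C1 + C2*erf(sqrt(2)*z/2)


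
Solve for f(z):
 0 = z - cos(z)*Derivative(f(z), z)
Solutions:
 f(z) = C1 + Integral(z/cos(z), z)


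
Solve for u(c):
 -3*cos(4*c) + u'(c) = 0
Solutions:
 u(c) = C1 + 3*sin(4*c)/4


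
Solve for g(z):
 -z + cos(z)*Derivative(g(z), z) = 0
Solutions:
 g(z) = C1 + Integral(z/cos(z), z)


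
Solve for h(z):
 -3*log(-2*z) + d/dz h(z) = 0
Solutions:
 h(z) = C1 + 3*z*log(-z) + 3*z*(-1 + log(2))


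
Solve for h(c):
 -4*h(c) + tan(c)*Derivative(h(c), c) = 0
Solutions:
 h(c) = C1*sin(c)^4


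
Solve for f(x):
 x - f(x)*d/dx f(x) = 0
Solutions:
 f(x) = -sqrt(C1 + x^2)
 f(x) = sqrt(C1 + x^2)


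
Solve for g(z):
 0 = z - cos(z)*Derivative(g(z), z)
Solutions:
 g(z) = C1 + Integral(z/cos(z), z)


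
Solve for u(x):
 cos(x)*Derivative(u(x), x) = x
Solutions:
 u(x) = C1 + Integral(x/cos(x), x)


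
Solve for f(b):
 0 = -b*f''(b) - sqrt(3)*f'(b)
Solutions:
 f(b) = C1 + C2*b^(1 - sqrt(3))


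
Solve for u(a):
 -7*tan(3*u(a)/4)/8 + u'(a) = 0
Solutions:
 u(a) = -4*asin(C1*exp(21*a/32))/3 + 4*pi/3
 u(a) = 4*asin(C1*exp(21*a/32))/3


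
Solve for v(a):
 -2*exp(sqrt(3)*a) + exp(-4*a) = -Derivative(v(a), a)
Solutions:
 v(a) = C1 + 2*sqrt(3)*exp(sqrt(3)*a)/3 + exp(-4*a)/4


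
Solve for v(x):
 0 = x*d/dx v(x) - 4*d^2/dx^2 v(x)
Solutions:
 v(x) = C1 + C2*erfi(sqrt(2)*x/4)


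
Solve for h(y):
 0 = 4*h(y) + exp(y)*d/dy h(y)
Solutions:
 h(y) = C1*exp(4*exp(-y))


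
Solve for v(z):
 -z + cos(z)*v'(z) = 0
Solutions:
 v(z) = C1 + Integral(z/cos(z), z)


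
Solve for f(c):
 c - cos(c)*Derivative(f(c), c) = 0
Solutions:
 f(c) = C1 + Integral(c/cos(c), c)


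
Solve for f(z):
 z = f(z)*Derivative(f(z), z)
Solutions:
 f(z) = -sqrt(C1 + z^2)
 f(z) = sqrt(C1 + z^2)


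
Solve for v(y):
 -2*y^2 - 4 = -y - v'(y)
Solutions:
 v(y) = C1 + 2*y^3/3 - y^2/2 + 4*y


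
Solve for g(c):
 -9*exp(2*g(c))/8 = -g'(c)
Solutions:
 g(c) = log(-1/(C1 + 9*c))/2 + log(2)
 g(c) = log(-sqrt(-1/(C1 + 9*c))) + log(2)


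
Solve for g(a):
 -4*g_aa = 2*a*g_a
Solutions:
 g(a) = C1 + C2*erf(a/2)


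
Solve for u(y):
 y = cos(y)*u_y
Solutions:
 u(y) = C1 + Integral(y/cos(y), y)


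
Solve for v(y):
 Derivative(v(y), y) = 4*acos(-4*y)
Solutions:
 v(y) = C1 + 4*y*acos(-4*y) + sqrt(1 - 16*y^2)


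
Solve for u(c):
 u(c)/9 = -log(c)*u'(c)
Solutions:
 u(c) = C1*exp(-li(c)/9)


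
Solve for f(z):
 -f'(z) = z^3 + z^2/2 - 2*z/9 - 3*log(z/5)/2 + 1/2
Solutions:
 f(z) = C1 - z^4/4 - z^3/6 + z^2/9 + 3*z*log(z)/2 - 3*z*log(5)/2 - 2*z


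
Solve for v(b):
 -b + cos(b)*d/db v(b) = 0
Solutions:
 v(b) = C1 + Integral(b/cos(b), b)


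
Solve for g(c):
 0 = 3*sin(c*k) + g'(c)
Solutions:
 g(c) = C1 + 3*cos(c*k)/k


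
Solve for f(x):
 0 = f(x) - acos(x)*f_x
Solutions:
 f(x) = C1*exp(Integral(1/acos(x), x))


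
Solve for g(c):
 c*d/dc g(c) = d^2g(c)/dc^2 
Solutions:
 g(c) = C1 + C2*erfi(sqrt(2)*c/2)


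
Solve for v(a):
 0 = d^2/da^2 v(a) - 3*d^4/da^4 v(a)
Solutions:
 v(a) = C1 + C2*a + C3*exp(-sqrt(3)*a/3) + C4*exp(sqrt(3)*a/3)


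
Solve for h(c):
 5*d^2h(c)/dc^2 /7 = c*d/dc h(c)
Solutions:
 h(c) = C1 + C2*erfi(sqrt(70)*c/10)


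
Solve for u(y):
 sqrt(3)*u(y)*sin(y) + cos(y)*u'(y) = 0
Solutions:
 u(y) = C1*cos(y)^(sqrt(3))


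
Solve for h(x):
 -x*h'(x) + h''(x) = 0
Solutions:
 h(x) = C1 + C2*erfi(sqrt(2)*x/2)


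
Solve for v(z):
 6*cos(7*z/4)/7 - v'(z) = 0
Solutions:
 v(z) = C1 + 24*sin(7*z/4)/49


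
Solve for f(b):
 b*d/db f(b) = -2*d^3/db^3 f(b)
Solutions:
 f(b) = C1 + Integral(C2*airyai(-2^(2/3)*b/2) + C3*airybi(-2^(2/3)*b/2), b)


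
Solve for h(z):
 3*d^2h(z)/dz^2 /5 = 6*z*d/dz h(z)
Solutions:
 h(z) = C1 + C2*erfi(sqrt(5)*z)


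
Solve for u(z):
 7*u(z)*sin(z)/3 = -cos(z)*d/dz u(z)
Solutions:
 u(z) = C1*cos(z)^(7/3)


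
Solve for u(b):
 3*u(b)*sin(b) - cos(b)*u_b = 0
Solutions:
 u(b) = C1/cos(b)^3


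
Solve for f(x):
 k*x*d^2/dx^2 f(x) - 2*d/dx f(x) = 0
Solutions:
 f(x) = C1 + x^(((re(k) + 2)*re(k) + im(k)^2)/(re(k)^2 + im(k)^2))*(C2*sin(2*log(x)*Abs(im(k))/(re(k)^2 + im(k)^2)) + C3*cos(2*log(x)*im(k)/(re(k)^2 + im(k)^2)))


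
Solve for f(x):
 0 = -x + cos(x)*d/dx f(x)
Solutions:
 f(x) = C1 + Integral(x/cos(x), x)


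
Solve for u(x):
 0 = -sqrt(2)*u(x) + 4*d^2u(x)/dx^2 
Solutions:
 u(x) = C1*exp(-2^(1/4)*x/2) + C2*exp(2^(1/4)*x/2)


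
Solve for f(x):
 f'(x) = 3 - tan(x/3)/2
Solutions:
 f(x) = C1 + 3*x + 3*log(cos(x/3))/2


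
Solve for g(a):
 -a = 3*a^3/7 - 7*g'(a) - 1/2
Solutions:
 g(a) = C1 + 3*a^4/196 + a^2/14 - a/14


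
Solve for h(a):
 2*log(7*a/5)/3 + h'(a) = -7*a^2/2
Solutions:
 h(a) = C1 - 7*a^3/6 - 2*a*log(a)/3 - 2*a*log(7)/3 + 2*a/3 + 2*a*log(5)/3


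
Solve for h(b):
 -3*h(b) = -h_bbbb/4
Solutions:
 h(b) = C1*exp(-sqrt(2)*3^(1/4)*b) + C2*exp(sqrt(2)*3^(1/4)*b) + C3*sin(sqrt(2)*3^(1/4)*b) + C4*cos(sqrt(2)*3^(1/4)*b)


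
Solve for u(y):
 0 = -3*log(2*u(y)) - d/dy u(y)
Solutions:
 Integral(1/(log(_y) + log(2)), (_y, u(y)))/3 = C1 - y


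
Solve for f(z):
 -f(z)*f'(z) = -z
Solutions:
 f(z) = -sqrt(C1 + z^2)
 f(z) = sqrt(C1 + z^2)


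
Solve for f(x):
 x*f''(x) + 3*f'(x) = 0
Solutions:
 f(x) = C1 + C2/x^2


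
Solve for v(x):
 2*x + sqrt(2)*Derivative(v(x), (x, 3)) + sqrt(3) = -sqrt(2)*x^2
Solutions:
 v(x) = C1 + C2*x + C3*x^2 - x^5/60 - sqrt(2)*x^4/24 - sqrt(6)*x^3/12


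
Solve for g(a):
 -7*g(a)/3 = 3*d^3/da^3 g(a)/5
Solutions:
 g(a) = C3*exp(-105^(1/3)*a/3) + (C1*sin(3^(5/6)*35^(1/3)*a/6) + C2*cos(3^(5/6)*35^(1/3)*a/6))*exp(105^(1/3)*a/6)


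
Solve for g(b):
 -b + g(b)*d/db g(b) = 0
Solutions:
 g(b) = -sqrt(C1 + b^2)
 g(b) = sqrt(C1 + b^2)


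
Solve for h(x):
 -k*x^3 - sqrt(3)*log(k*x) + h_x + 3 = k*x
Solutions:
 h(x) = C1 + k*x^4/4 + k*x^2/2 + sqrt(3)*x*log(k*x) + x*(-3 - sqrt(3))


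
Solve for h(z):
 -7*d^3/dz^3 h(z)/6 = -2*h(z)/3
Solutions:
 h(z) = C3*exp(14^(2/3)*z/7) + (C1*sin(14^(2/3)*sqrt(3)*z/14) + C2*cos(14^(2/3)*sqrt(3)*z/14))*exp(-14^(2/3)*z/14)


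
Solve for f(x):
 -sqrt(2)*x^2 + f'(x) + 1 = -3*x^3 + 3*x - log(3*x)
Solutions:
 f(x) = C1 - 3*x^4/4 + sqrt(2)*x^3/3 + 3*x^2/2 - x*log(x) - x*log(3)


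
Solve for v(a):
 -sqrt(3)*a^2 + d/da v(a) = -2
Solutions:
 v(a) = C1 + sqrt(3)*a^3/3 - 2*a


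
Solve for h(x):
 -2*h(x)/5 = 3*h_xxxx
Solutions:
 h(x) = (C1*sin(30^(3/4)*x/30) + C2*cos(30^(3/4)*x/30))*exp(-30^(3/4)*x/30) + (C3*sin(30^(3/4)*x/30) + C4*cos(30^(3/4)*x/30))*exp(30^(3/4)*x/30)


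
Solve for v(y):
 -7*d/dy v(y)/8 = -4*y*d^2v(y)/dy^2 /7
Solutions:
 v(y) = C1 + C2*y^(81/32)


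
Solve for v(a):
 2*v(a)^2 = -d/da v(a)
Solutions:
 v(a) = 1/(C1 + 2*a)


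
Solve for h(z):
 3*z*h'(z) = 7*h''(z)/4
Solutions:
 h(z) = C1 + C2*erfi(sqrt(42)*z/7)


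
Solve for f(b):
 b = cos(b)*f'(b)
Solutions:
 f(b) = C1 + Integral(b/cos(b), b)


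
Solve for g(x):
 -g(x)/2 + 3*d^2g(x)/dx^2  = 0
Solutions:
 g(x) = C1*exp(-sqrt(6)*x/6) + C2*exp(sqrt(6)*x/6)


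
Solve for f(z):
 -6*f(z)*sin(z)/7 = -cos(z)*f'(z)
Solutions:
 f(z) = C1/cos(z)^(6/7)


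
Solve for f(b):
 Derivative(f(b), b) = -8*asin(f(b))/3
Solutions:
 Integral(1/asin(_y), (_y, f(b))) = C1 - 8*b/3


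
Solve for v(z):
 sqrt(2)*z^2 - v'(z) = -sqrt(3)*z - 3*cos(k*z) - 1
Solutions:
 v(z) = C1 + sqrt(2)*z^3/3 + sqrt(3)*z^2/2 + z + 3*sin(k*z)/k


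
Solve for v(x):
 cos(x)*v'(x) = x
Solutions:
 v(x) = C1 + Integral(x/cos(x), x)


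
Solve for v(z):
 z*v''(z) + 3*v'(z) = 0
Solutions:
 v(z) = C1 + C2/z^2


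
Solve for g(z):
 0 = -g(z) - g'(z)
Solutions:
 g(z) = C1*exp(-z)


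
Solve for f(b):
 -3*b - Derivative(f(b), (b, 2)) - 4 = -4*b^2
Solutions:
 f(b) = C1 + C2*b + b^4/3 - b^3/2 - 2*b^2


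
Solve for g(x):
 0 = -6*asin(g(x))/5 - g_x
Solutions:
 Integral(1/asin(_y), (_y, g(x))) = C1 - 6*x/5


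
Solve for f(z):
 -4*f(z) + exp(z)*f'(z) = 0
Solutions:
 f(z) = C1*exp(-4*exp(-z))


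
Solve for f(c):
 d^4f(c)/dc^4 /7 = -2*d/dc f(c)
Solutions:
 f(c) = C1 + C4*exp(-14^(1/3)*c) + (C2*sin(14^(1/3)*sqrt(3)*c/2) + C3*cos(14^(1/3)*sqrt(3)*c/2))*exp(14^(1/3)*c/2)


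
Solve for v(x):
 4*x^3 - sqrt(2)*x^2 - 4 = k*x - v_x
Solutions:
 v(x) = C1 + k*x^2/2 - x^4 + sqrt(2)*x^3/3 + 4*x


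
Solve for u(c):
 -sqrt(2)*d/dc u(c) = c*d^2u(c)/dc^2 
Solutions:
 u(c) = C1 + C2*c^(1 - sqrt(2))


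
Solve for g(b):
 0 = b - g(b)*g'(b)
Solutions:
 g(b) = -sqrt(C1 + b^2)
 g(b) = sqrt(C1 + b^2)


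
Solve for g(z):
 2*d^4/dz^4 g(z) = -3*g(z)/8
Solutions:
 g(z) = (C1*sin(sqrt(2)*3^(1/4)*z/4) + C2*cos(sqrt(2)*3^(1/4)*z/4))*exp(-sqrt(2)*3^(1/4)*z/4) + (C3*sin(sqrt(2)*3^(1/4)*z/4) + C4*cos(sqrt(2)*3^(1/4)*z/4))*exp(sqrt(2)*3^(1/4)*z/4)


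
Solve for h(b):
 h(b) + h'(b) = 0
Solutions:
 h(b) = C1*exp(-b)


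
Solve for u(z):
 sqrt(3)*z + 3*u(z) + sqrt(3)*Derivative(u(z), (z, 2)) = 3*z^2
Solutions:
 u(z) = C1*sin(3^(1/4)*z) + C2*cos(3^(1/4)*z) + z^2 - sqrt(3)*z/3 - 2*sqrt(3)/3


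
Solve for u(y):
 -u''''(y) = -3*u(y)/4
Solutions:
 u(y) = C1*exp(-sqrt(2)*3^(1/4)*y/2) + C2*exp(sqrt(2)*3^(1/4)*y/2) + C3*sin(sqrt(2)*3^(1/4)*y/2) + C4*cos(sqrt(2)*3^(1/4)*y/2)


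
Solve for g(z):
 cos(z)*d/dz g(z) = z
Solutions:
 g(z) = C1 + Integral(z/cos(z), z)


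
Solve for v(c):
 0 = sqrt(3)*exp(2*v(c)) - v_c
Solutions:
 v(c) = log(-sqrt(-1/(C1 + sqrt(3)*c))) - log(2)/2
 v(c) = log(-1/(C1 + sqrt(3)*c))/2 - log(2)/2


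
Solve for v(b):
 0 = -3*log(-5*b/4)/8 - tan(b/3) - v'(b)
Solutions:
 v(b) = C1 - 3*b*log(-b)/8 - 3*b*log(5)/8 + 3*b/8 + 3*b*log(2)/4 + 3*log(cos(b/3))


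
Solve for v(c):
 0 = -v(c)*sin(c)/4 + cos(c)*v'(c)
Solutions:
 v(c) = C1/cos(c)^(1/4)


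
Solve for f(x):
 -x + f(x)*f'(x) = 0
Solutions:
 f(x) = -sqrt(C1 + x^2)
 f(x) = sqrt(C1 + x^2)


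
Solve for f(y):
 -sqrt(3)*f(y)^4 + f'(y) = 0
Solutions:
 f(y) = (-1/(C1 + 3*sqrt(3)*y))^(1/3)
 f(y) = (-1/(C1 + sqrt(3)*y))^(1/3)*(-3^(2/3) - 3*3^(1/6)*I)/6
 f(y) = (-1/(C1 + sqrt(3)*y))^(1/3)*(-3^(2/3) + 3*3^(1/6)*I)/6


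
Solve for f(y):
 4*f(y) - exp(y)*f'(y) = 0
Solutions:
 f(y) = C1*exp(-4*exp(-y))


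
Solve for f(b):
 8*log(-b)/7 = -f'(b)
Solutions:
 f(b) = C1 - 8*b*log(-b)/7 + 8*b/7


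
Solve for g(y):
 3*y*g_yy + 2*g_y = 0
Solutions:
 g(y) = C1 + C2*y^(1/3)


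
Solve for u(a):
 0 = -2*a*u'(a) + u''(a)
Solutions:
 u(a) = C1 + C2*erfi(a)


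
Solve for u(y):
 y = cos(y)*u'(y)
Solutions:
 u(y) = C1 + Integral(y/cos(y), y)


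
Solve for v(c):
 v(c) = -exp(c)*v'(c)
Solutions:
 v(c) = C1*exp(exp(-c))


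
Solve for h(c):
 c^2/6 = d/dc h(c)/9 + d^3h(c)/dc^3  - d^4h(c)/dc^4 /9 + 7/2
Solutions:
 h(c) = C1 + C2*exp(c*(-2^(2/3)*(sqrt(109) + 55)^(1/3)/4 - 9*2^(1/3)/(2*(sqrt(109) + 55)^(1/3)) + 3))*sin(2^(1/3)*sqrt(3)*c*(-2^(1/3)*(sqrt(109) + 55)^(1/3) + 18/(sqrt(109) + 55)^(1/3))/4) + C3*exp(c*(-2^(2/3)*(sqrt(109) + 55)^(1/3)/4 - 9*2^(1/3)/(2*(sqrt(109) + 55)^(1/3)) + 3))*cos(2^(1/3)*sqrt(3)*c*(-2^(1/3)*(sqrt(109) + 55)^(1/3) + 18/(sqrt(109) + 55)^(1/3))/4) + C4*exp(c*(9*2^(1/3)/(sqrt(109) + 55)^(1/3) + 3 + 2^(2/3)*(sqrt(109) + 55)^(1/3)/2)) + c^3/2 - 117*c/2


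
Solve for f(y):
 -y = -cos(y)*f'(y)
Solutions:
 f(y) = C1 + Integral(y/cos(y), y)


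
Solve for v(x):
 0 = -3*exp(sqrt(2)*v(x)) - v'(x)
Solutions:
 v(x) = sqrt(2)*(2*log(1/(C1 + 3*x)) - log(2))/4


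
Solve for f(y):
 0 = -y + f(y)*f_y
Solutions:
 f(y) = -sqrt(C1 + y^2)
 f(y) = sqrt(C1 + y^2)


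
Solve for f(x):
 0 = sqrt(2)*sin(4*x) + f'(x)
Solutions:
 f(x) = C1 + sqrt(2)*cos(4*x)/4


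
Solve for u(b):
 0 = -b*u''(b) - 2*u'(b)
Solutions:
 u(b) = C1 + C2/b


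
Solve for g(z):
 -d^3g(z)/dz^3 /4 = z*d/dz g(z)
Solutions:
 g(z) = C1 + Integral(C2*airyai(-2^(2/3)*z) + C3*airybi(-2^(2/3)*z), z)


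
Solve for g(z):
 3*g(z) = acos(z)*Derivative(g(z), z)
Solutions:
 g(z) = C1*exp(3*Integral(1/acos(z), z))


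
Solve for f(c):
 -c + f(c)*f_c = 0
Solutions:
 f(c) = -sqrt(C1 + c^2)
 f(c) = sqrt(C1 + c^2)


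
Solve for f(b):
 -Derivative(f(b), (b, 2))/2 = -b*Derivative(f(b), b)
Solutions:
 f(b) = C1 + C2*erfi(b)


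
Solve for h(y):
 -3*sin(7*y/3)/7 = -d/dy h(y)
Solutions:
 h(y) = C1 - 9*cos(7*y/3)/49


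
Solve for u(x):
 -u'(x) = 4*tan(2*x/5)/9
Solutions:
 u(x) = C1 + 10*log(cos(2*x/5))/9


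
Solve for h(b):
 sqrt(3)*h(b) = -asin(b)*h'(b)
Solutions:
 h(b) = C1*exp(-sqrt(3)*Integral(1/asin(b), b))


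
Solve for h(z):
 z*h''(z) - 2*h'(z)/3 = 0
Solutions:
 h(z) = C1 + C2*z^(5/3)


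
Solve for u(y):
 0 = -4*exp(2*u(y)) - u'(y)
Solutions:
 u(y) = log(-sqrt(-1/(C1 - 4*y))) - log(2)/2
 u(y) = log(-1/(C1 - 4*y))/2 - log(2)/2


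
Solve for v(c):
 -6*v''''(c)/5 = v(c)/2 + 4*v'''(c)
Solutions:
 v(c) = C1*exp(c*(-10 + sqrt(2)*sqrt(6*2^(1/3)*5^(2/3)/(11*sqrt(5) + 25)^(1/3) + 3*2^(2/3)*5^(1/3)*(11*sqrt(5) + 25)^(1/3) + 50))/12)*sin(sqrt(2)*c*sqrt(-100 + 6*2^(1/3)*5^(2/3)/(11*sqrt(5) + 25)^(1/3) + 3*2^(2/3)*5^(1/3)*(11*sqrt(5) + 25)^(1/3) + 500*sqrt(2)/sqrt(6*2^(1/3)*5^(2/3)/(11*sqrt(5) + 25)^(1/3) + 3*2^(2/3)*5^(1/3)*(11*sqrt(5) + 25)^(1/3) + 50))/12) + C2*exp(c*(-10 + sqrt(2)*sqrt(6*2^(1/3)*5^(2/3)/(11*sqrt(5) + 25)^(1/3) + 3*2^(2/3)*5^(1/3)*(11*sqrt(5) + 25)^(1/3) + 50))/12)*cos(sqrt(2)*c*sqrt(-100 + 6*2^(1/3)*5^(2/3)/(11*sqrt(5) + 25)^(1/3) + 3*2^(2/3)*5^(1/3)*(11*sqrt(5) + 25)^(1/3) + 500*sqrt(2)/sqrt(6*2^(1/3)*5^(2/3)/(11*sqrt(5) + 25)^(1/3) + 3*2^(2/3)*5^(1/3)*(11*sqrt(5) + 25)^(1/3) + 50))/12) + C3*exp(-c*(10 + sqrt(2)*sqrt(6*2^(1/3)*5^(2/3)/(11*sqrt(5) + 25)^(1/3) + 3*2^(2/3)*5^(1/3)*(11*sqrt(5) + 25)^(1/3) + 50) + sqrt(2)*sqrt(-3*2^(2/3)*5^(1/3)*(11*sqrt(5) + 25)^(1/3) - 6*2^(1/3)*5^(2/3)/(11*sqrt(5) + 25)^(1/3) + 500*sqrt(2)/sqrt(6*2^(1/3)*5^(2/3)/(11*sqrt(5) + 25)^(1/3) + 3*2^(2/3)*5^(1/3)*(11*sqrt(5) + 25)^(1/3) + 50) + 100))/12) + C4*exp(c*(-sqrt(2)*sqrt(6*2^(1/3)*5^(2/3)/(11*sqrt(5) + 25)^(1/3) + 3*2^(2/3)*5^(1/3)*(11*sqrt(5) + 25)^(1/3) + 50) - 10 + sqrt(2)*sqrt(-3*2^(2/3)*5^(1/3)*(11*sqrt(5) + 25)^(1/3) - 6*2^(1/3)*5^(2/3)/(11*sqrt(5) + 25)^(1/3) + 500*sqrt(2)/sqrt(6*2^(1/3)*5^(2/3)/(11*sqrt(5) + 25)^(1/3) + 3*2^(2/3)*5^(1/3)*(11*sqrt(5) + 25)^(1/3) + 50) + 100))/12)


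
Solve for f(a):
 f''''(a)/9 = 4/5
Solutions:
 f(a) = C1 + C2*a + C3*a^2 + C4*a^3 + 3*a^4/10


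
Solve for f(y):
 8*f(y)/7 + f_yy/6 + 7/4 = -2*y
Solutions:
 f(y) = C1*sin(4*sqrt(21)*y/7) + C2*cos(4*sqrt(21)*y/7) - 7*y/4 - 49/32


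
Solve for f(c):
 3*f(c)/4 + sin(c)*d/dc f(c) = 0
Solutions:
 f(c) = C1*(cos(c) + 1)^(3/8)/(cos(c) - 1)^(3/8)


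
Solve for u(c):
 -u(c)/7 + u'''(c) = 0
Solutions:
 u(c) = C3*exp(7^(2/3)*c/7) + (C1*sin(sqrt(3)*7^(2/3)*c/14) + C2*cos(sqrt(3)*7^(2/3)*c/14))*exp(-7^(2/3)*c/14)


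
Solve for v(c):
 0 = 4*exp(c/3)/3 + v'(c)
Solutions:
 v(c) = C1 - 4*exp(c/3)


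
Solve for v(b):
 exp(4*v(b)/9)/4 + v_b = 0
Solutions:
 v(b) = 9*log(-(1/(C1 + b))^(1/4)) + 9*log(3)/2
 v(b) = 9*log(1/(C1 + b))/4 + 9*log(3)/2
 v(b) = 9*log(-I*(1/(C1 + b))^(1/4)) + 9*log(3)/2
 v(b) = 9*log(I*(1/(C1 + b))^(1/4)) + 9*log(3)/2


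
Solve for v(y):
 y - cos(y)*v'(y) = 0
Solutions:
 v(y) = C1 + Integral(y/cos(y), y)


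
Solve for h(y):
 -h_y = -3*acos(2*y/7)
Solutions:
 h(y) = C1 + 3*y*acos(2*y/7) - 3*sqrt(49 - 4*y^2)/2


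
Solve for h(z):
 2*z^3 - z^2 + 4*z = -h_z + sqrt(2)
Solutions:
 h(z) = C1 - z^4/2 + z^3/3 - 2*z^2 + sqrt(2)*z


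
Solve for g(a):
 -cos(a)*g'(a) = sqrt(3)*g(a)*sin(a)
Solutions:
 g(a) = C1*cos(a)^(sqrt(3))


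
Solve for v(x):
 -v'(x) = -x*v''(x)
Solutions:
 v(x) = C1 + C2*x^2


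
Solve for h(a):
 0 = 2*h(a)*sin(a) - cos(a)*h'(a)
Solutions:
 h(a) = C1/cos(a)^2


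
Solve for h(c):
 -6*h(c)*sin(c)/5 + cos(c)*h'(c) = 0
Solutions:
 h(c) = C1/cos(c)^(6/5)


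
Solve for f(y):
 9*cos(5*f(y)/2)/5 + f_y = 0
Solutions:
 f(y) = -2*asin((C1 + exp(9*y))/(C1 - exp(9*y)))/5 + 2*pi/5
 f(y) = 2*asin((C1 + exp(9*y))/(C1 - exp(9*y)))/5


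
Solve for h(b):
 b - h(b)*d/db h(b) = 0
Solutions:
 h(b) = -sqrt(C1 + b^2)
 h(b) = sqrt(C1 + b^2)


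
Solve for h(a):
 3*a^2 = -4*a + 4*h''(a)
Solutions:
 h(a) = C1 + C2*a + a^4/16 + a^3/6


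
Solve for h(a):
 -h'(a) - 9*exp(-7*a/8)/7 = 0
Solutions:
 h(a) = C1 + 72*exp(-7*a/8)/49


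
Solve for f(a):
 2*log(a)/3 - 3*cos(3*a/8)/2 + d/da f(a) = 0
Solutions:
 f(a) = C1 - 2*a*log(a)/3 + 2*a/3 + 4*sin(3*a/8)


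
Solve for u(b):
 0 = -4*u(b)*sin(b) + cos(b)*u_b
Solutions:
 u(b) = C1/cos(b)^4


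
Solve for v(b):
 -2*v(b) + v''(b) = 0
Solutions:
 v(b) = C1*exp(-sqrt(2)*b) + C2*exp(sqrt(2)*b)


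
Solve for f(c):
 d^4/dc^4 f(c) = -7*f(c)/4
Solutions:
 f(c) = (C1*sin(7^(1/4)*c/2) + C2*cos(7^(1/4)*c/2))*exp(-7^(1/4)*c/2) + (C3*sin(7^(1/4)*c/2) + C4*cos(7^(1/4)*c/2))*exp(7^(1/4)*c/2)


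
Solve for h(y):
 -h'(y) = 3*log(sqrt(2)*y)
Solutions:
 h(y) = C1 - 3*y*log(y) - 3*y*log(2)/2 + 3*y


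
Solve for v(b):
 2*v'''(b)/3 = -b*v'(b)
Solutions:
 v(b) = C1 + Integral(C2*airyai(-2^(2/3)*3^(1/3)*b/2) + C3*airybi(-2^(2/3)*3^(1/3)*b/2), b)


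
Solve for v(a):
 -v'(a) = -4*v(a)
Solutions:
 v(a) = C1*exp(4*a)


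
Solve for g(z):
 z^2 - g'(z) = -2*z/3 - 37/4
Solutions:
 g(z) = C1 + z^3/3 + z^2/3 + 37*z/4


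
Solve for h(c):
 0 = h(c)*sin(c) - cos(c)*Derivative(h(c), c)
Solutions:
 h(c) = C1/cos(c)


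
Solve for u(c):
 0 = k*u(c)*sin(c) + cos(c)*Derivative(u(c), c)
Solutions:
 u(c) = C1*exp(k*log(cos(c)))


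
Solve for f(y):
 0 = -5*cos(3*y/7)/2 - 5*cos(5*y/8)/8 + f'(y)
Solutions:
 f(y) = C1 + 35*sin(3*y/7)/6 + sin(5*y/8)


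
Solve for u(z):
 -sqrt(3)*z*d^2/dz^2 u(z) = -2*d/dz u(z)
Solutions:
 u(z) = C1 + C2*z^(1 + 2*sqrt(3)/3)


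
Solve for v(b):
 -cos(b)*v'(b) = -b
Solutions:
 v(b) = C1 + Integral(b/cos(b), b)


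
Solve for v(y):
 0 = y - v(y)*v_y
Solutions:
 v(y) = -sqrt(C1 + y^2)
 v(y) = sqrt(C1 + y^2)


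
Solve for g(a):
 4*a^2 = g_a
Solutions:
 g(a) = C1 + 4*a^3/3


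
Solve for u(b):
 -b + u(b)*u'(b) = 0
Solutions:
 u(b) = -sqrt(C1 + b^2)
 u(b) = sqrt(C1 + b^2)


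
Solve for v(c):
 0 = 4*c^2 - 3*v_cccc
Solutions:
 v(c) = C1 + C2*c + C3*c^2 + C4*c^3 + c^6/270


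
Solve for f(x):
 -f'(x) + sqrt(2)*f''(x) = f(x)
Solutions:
 f(x) = C1*exp(sqrt(2)*x*(1 - sqrt(1 + 4*sqrt(2)))/4) + C2*exp(sqrt(2)*x*(1 + sqrt(1 + 4*sqrt(2)))/4)


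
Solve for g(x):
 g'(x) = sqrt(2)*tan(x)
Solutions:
 g(x) = C1 - sqrt(2)*log(cos(x))


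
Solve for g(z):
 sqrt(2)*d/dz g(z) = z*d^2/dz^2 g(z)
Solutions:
 g(z) = C1 + C2*z^(1 + sqrt(2))


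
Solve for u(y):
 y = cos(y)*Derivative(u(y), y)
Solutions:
 u(y) = C1 + Integral(y/cos(y), y)


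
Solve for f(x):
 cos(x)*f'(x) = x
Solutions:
 f(x) = C1 + Integral(x/cos(x), x)


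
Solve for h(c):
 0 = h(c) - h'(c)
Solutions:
 h(c) = C1*exp(c)


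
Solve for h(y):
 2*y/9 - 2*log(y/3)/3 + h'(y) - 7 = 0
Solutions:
 h(y) = C1 - y^2/9 + 2*y*log(y)/3 - 2*y*log(3)/3 + 19*y/3


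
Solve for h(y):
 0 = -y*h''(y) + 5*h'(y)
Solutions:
 h(y) = C1 + C2*y^6


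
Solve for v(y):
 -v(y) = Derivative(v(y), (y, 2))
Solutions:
 v(y) = C1*sin(y) + C2*cos(y)


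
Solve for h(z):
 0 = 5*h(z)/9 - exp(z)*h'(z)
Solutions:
 h(z) = C1*exp(-5*exp(-z)/9)


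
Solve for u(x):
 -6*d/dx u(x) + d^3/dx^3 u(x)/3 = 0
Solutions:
 u(x) = C1 + C2*exp(-3*sqrt(2)*x) + C3*exp(3*sqrt(2)*x)


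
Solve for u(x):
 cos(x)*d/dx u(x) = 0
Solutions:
 u(x) = C1


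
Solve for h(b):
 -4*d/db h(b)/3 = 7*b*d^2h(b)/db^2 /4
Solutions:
 h(b) = C1 + C2*b^(5/21)


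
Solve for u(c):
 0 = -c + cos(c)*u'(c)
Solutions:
 u(c) = C1 + Integral(c/cos(c), c)


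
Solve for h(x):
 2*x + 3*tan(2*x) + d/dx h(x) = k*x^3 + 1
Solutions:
 h(x) = C1 + k*x^4/4 - x^2 + x + 3*log(cos(2*x))/2


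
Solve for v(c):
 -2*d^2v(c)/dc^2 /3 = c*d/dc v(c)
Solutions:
 v(c) = C1 + C2*erf(sqrt(3)*c/2)


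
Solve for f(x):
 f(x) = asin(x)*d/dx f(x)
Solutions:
 f(x) = C1*exp(Integral(1/asin(x), x))


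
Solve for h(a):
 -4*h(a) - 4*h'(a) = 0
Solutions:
 h(a) = C1*exp(-a)


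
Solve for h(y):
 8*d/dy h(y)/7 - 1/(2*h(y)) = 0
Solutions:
 h(y) = -sqrt(C1 + 14*y)/4
 h(y) = sqrt(C1 + 14*y)/4


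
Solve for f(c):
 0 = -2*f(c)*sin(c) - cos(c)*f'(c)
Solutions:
 f(c) = C1*cos(c)^2


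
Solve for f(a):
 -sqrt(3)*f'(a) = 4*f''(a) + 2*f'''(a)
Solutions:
 f(a) = C1 + C2*exp(a*(-1 + sqrt(2)*sqrt(2 - sqrt(3))/2)) + C3*exp(-a*(sqrt(2)*sqrt(2 - sqrt(3))/2 + 1))


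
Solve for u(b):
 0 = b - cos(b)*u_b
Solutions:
 u(b) = C1 + Integral(b/cos(b), b)


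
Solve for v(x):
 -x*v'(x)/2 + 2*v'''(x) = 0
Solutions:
 v(x) = C1 + Integral(C2*airyai(2^(1/3)*x/2) + C3*airybi(2^(1/3)*x/2), x)


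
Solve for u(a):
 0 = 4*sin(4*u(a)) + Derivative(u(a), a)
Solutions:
 u(a) = -acos((-C1 - exp(32*a))/(C1 - exp(32*a)))/4 + pi/2
 u(a) = acos((-C1 - exp(32*a))/(C1 - exp(32*a)))/4


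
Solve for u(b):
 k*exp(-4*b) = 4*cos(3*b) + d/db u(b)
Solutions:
 u(b) = C1 - k*exp(-4*b)/4 - 4*sin(3*b)/3


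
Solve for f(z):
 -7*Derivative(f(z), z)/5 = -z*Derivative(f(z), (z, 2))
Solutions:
 f(z) = C1 + C2*z^(12/5)


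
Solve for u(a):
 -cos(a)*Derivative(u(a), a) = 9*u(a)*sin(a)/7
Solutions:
 u(a) = C1*cos(a)^(9/7)


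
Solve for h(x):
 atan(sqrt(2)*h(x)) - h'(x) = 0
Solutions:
 Integral(1/atan(sqrt(2)*_y), (_y, h(x))) = C1 + x


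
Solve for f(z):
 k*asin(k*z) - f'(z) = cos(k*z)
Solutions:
 f(z) = C1 + k*Piecewise((z*asin(k*z) + sqrt(-k^2*z^2 + 1)/k, Ne(k, 0)), (0, True)) - Piecewise((sin(k*z)/k, Ne(k, 0)), (z, True))


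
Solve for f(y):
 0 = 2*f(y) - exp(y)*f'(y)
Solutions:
 f(y) = C1*exp(-2*exp(-y))


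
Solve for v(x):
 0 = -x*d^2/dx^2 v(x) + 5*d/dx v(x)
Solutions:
 v(x) = C1 + C2*x^6


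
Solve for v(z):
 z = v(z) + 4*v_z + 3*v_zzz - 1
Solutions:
 v(z) = C1*exp(2^(1/3)*z*(-8/(9 + sqrt(337))^(1/3) + 2^(1/3)*(9 + sqrt(337))^(1/3))/12)*sin(2^(1/3)*sqrt(3)*z*(8/(9 + sqrt(337))^(1/3) + 2^(1/3)*(9 + sqrt(337))^(1/3))/12) + C2*exp(2^(1/3)*z*(-8/(9 + sqrt(337))^(1/3) + 2^(1/3)*(9 + sqrt(337))^(1/3))/12)*cos(2^(1/3)*sqrt(3)*z*(8/(9 + sqrt(337))^(1/3) + 2^(1/3)*(9 + sqrt(337))^(1/3))/12) + C3*exp(-2^(1/3)*z*(-8/(9 + sqrt(337))^(1/3) + 2^(1/3)*(9 + sqrt(337))^(1/3))/6) + z - 3


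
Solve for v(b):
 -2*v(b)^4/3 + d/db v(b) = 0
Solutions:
 v(b) = (-1/(C1 + 2*b))^(1/3)
 v(b) = (-1/(C1 + 2*b))^(1/3)*(-1 - sqrt(3)*I)/2
 v(b) = (-1/(C1 + 2*b))^(1/3)*(-1 + sqrt(3)*I)/2


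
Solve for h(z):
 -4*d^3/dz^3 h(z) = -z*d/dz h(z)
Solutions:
 h(z) = C1 + Integral(C2*airyai(2^(1/3)*z/2) + C3*airybi(2^(1/3)*z/2), z)


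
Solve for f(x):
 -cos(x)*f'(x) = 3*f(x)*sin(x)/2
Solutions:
 f(x) = C1*cos(x)^(3/2)


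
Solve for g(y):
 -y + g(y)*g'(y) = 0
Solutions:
 g(y) = -sqrt(C1 + y^2)
 g(y) = sqrt(C1 + y^2)


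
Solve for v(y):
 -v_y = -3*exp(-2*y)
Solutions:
 v(y) = C1 - 3*exp(-2*y)/2


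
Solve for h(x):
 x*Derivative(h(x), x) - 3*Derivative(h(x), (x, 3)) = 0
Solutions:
 h(x) = C1 + Integral(C2*airyai(3^(2/3)*x/3) + C3*airybi(3^(2/3)*x/3), x)


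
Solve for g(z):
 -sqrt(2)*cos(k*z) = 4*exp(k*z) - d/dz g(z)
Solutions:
 g(z) = C1 + 4*exp(k*z)/k + sqrt(2)*sin(k*z)/k


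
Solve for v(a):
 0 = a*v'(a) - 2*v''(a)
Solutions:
 v(a) = C1 + C2*erfi(a/2)


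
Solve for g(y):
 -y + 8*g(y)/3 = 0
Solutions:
 g(y) = 3*y/8


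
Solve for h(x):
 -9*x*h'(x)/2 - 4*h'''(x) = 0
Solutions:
 h(x) = C1 + Integral(C2*airyai(-3^(2/3)*x/2) + C3*airybi(-3^(2/3)*x/2), x)


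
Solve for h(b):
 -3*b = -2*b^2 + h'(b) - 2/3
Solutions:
 h(b) = C1 + 2*b^3/3 - 3*b^2/2 + 2*b/3


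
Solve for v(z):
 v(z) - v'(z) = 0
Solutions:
 v(z) = C1*exp(z)


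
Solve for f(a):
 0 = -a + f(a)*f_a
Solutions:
 f(a) = -sqrt(C1 + a^2)
 f(a) = sqrt(C1 + a^2)


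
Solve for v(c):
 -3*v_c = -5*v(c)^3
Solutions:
 v(c) = -sqrt(6)*sqrt(-1/(C1 + 5*c))/2
 v(c) = sqrt(6)*sqrt(-1/(C1 + 5*c))/2


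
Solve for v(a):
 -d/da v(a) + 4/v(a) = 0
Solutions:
 v(a) = -sqrt(C1 + 8*a)
 v(a) = sqrt(C1 + 8*a)


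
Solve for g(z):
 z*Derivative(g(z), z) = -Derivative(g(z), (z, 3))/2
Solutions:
 g(z) = C1 + Integral(C2*airyai(-2^(1/3)*z) + C3*airybi(-2^(1/3)*z), z)


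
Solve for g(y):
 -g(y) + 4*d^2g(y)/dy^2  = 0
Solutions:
 g(y) = C1*exp(-y/2) + C2*exp(y/2)


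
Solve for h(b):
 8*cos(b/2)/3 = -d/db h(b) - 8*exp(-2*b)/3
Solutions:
 h(b) = C1 - 16*sin(b/2)/3 + 4*exp(-2*b)/3


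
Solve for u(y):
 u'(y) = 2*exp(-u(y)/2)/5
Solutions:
 u(y) = 2*log(C1 + y/5)


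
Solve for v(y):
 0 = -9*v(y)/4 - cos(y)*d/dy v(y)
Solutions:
 v(y) = C1*(sin(y) - 1)^(9/8)/(sin(y) + 1)^(9/8)


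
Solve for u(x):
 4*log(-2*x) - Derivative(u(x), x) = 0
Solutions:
 u(x) = C1 + 4*x*log(-x) + 4*x*(-1 + log(2))


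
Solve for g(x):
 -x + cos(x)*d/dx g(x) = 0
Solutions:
 g(x) = C1 + Integral(x/cos(x), x)


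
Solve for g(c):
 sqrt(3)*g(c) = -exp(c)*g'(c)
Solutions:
 g(c) = C1*exp(sqrt(3)*exp(-c))


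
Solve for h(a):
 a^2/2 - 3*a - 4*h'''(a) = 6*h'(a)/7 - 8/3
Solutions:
 h(a) = C1 + C2*sin(sqrt(42)*a/14) + C3*cos(sqrt(42)*a/14) + 7*a^3/36 - 7*a^2/4 - 7*a/3


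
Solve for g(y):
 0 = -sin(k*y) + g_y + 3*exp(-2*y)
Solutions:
 g(y) = C1 + 3*exp(-2*y)/2 - cos(k*y)/k


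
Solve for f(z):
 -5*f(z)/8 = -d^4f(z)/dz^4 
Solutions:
 f(z) = C1*exp(-10^(1/4)*z/2) + C2*exp(10^(1/4)*z/2) + C3*sin(10^(1/4)*z/2) + C4*cos(10^(1/4)*z/2)


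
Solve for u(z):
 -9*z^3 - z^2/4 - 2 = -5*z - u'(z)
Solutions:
 u(z) = C1 + 9*z^4/4 + z^3/12 - 5*z^2/2 + 2*z


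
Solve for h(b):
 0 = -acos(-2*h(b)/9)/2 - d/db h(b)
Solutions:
 Integral(1/acos(-2*_y/9), (_y, h(b))) = C1 - b/2


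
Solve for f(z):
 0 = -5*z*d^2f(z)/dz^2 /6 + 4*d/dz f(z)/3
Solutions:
 f(z) = C1 + C2*z^(13/5)


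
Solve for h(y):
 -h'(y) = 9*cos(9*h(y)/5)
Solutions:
 9*y - 5*log(sin(9*h(y)/5) - 1)/18 + 5*log(sin(9*h(y)/5) + 1)/18 = C1


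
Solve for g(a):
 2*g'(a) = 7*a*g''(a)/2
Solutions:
 g(a) = C1 + C2*a^(11/7)


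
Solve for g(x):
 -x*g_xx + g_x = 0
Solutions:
 g(x) = C1 + C2*x^2


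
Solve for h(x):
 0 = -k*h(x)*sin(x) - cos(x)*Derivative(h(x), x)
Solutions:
 h(x) = C1*exp(k*log(cos(x)))


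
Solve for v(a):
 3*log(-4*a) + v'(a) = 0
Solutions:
 v(a) = C1 - 3*a*log(-a) + 3*a*(1 - 2*log(2))


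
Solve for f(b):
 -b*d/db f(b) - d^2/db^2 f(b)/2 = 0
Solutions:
 f(b) = C1 + C2*erf(b)


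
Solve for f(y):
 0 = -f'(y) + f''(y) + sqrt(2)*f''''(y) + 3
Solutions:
 f(y) = C1 + C2*exp(-y*(-2*2^(1/6)*3^(2/3)/(9*sqrt(2) + sqrt(6)*sqrt(2*sqrt(2) + 27))^(1/3) + 6^(1/3)*(9*sqrt(2) + sqrt(6)*sqrt(2*sqrt(2) + 27))^(1/3))/12)*sin(y*(6*6^(1/6)/(9*sqrt(2) + sqrt(6)*sqrt(2*sqrt(2) + 27))^(1/3) + 2^(1/3)*3^(5/6)*(9*sqrt(2) + sqrt(6)*sqrt(2*sqrt(2) + 27))^(1/3))/12) + C3*exp(-y*(-2*2^(1/6)*3^(2/3)/(9*sqrt(2) + sqrt(6)*sqrt(2*sqrt(2) + 27))^(1/3) + 6^(1/3)*(9*sqrt(2) + sqrt(6)*sqrt(2*sqrt(2) + 27))^(1/3))/12)*cos(y*(6*6^(1/6)/(9*sqrt(2) + sqrt(6)*sqrt(2*sqrt(2) + 27))^(1/3) + 2^(1/3)*3^(5/6)*(9*sqrt(2) + sqrt(6)*sqrt(2*sqrt(2) + 27))^(1/3))/12) + C4*exp(y*(-2*2^(1/6)*3^(2/3)/(9*sqrt(2) + sqrt(6)*sqrt(2*sqrt(2) + 27))^(1/3) + 6^(1/3)*(9*sqrt(2) + sqrt(6)*sqrt(2*sqrt(2) + 27))^(1/3))/6) + 3*y


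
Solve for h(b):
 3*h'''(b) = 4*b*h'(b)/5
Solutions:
 h(b) = C1 + Integral(C2*airyai(30^(2/3)*b/15) + C3*airybi(30^(2/3)*b/15), b)


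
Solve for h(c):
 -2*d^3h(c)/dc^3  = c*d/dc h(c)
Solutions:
 h(c) = C1 + Integral(C2*airyai(-2^(2/3)*c/2) + C3*airybi(-2^(2/3)*c/2), c)


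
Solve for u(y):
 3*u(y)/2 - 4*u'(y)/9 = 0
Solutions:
 u(y) = C1*exp(27*y/8)


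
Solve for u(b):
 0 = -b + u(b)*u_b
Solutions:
 u(b) = -sqrt(C1 + b^2)
 u(b) = sqrt(C1 + b^2)


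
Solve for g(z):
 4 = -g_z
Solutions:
 g(z) = C1 - 4*z


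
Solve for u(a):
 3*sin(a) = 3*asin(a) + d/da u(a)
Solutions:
 u(a) = C1 - 3*a*asin(a) - 3*sqrt(1 - a^2) - 3*cos(a)


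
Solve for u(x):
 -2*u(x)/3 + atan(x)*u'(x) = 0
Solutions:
 u(x) = C1*exp(2*Integral(1/atan(x), x)/3)


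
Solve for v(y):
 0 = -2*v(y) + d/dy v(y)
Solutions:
 v(y) = C1*exp(2*y)


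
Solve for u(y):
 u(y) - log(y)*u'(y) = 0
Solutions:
 u(y) = C1*exp(li(y))


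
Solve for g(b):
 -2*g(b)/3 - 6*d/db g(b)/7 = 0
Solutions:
 g(b) = C1*exp(-7*b/9)


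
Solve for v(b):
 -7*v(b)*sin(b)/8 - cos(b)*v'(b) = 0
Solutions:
 v(b) = C1*cos(b)^(7/8)


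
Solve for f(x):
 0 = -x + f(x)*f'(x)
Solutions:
 f(x) = -sqrt(C1 + x^2)
 f(x) = sqrt(C1 + x^2)


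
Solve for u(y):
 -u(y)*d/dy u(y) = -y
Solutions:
 u(y) = -sqrt(C1 + y^2)
 u(y) = sqrt(C1 + y^2)


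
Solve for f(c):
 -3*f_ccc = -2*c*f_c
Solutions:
 f(c) = C1 + Integral(C2*airyai(2^(1/3)*3^(2/3)*c/3) + C3*airybi(2^(1/3)*3^(2/3)*c/3), c)


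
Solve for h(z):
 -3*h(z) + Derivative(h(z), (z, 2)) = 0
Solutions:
 h(z) = C1*exp(-sqrt(3)*z) + C2*exp(sqrt(3)*z)


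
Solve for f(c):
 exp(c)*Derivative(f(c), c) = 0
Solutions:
 f(c) = C1


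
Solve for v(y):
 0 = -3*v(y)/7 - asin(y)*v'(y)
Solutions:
 v(y) = C1*exp(-3*Integral(1/asin(y), y)/7)


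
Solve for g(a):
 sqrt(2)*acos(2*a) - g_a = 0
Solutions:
 g(a) = C1 + sqrt(2)*(a*acos(2*a) - sqrt(1 - 4*a^2)/2)


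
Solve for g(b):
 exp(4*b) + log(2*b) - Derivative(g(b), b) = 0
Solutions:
 g(b) = C1 + b*log(b) + b*(-1 + log(2)) + exp(4*b)/4


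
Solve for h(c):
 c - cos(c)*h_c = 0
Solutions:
 h(c) = C1 + Integral(c/cos(c), c)


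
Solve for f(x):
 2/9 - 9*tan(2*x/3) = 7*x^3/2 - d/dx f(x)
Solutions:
 f(x) = C1 + 7*x^4/8 - 2*x/9 - 27*log(cos(2*x/3))/2


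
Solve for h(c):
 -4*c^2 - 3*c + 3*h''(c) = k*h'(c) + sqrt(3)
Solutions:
 h(c) = C1 + C2*exp(c*k/3) - 4*c^3/(3*k) - 3*c^2/(2*k) - 12*c^2/k^2 - sqrt(3)*c/k - 9*c/k^2 - 72*c/k^3


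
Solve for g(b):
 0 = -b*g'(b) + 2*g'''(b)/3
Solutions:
 g(b) = C1 + Integral(C2*airyai(2^(2/3)*3^(1/3)*b/2) + C3*airybi(2^(2/3)*3^(1/3)*b/2), b)


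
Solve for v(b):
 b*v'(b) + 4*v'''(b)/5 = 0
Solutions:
 v(b) = C1 + Integral(C2*airyai(-10^(1/3)*b/2) + C3*airybi(-10^(1/3)*b/2), b)
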